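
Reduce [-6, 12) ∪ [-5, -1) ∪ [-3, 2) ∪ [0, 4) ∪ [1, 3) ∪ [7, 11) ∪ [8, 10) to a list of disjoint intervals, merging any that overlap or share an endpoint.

[-5, -1) overlaps/touches [-6, 12) → extend to [-6, 12).
[-3, 2) overlaps/touches [-6, 12) → extend to [-6, 12).
[0, 4) overlaps/touches [-6, 12) → extend to [-6, 12).
[1, 3) overlaps/touches [-6, 12) → extend to [-6, 12).
[7, 11) overlaps/touches [-6, 12) → extend to [-6, 12).
[8, 10) overlaps/touches [-6, 12) → extend to [-6, 12).

[-6, 12)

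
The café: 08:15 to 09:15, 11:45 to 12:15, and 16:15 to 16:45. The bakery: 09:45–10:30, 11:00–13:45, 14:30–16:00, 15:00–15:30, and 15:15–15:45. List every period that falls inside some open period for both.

Second set merges to 09:45-10:30, 11:00-13:45, 14:30-16:00.
08:15-09:15 meets no B interval.
11:45-12:15 ∩ B → 11:45-12:15.
16:15-16:45 meets no B interval.

11:45-12:15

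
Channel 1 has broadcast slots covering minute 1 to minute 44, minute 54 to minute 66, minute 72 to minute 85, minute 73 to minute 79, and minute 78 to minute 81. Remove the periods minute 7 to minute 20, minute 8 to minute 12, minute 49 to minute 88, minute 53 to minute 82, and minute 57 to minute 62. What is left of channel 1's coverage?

First set merges to minute 1 to minute 44, minute 54 to minute 66, minute 72 to minute 85.
Second set merges to minute 7 to minute 20, minute 49 to minute 88.
minute 1 to minute 44 \ B = minute 1 to minute 7, minute 20 to minute 44.
minute 54 to minute 66: entirely removed.
minute 72 to minute 85: entirely removed.

minute 1 to minute 7, minute 20 to minute 44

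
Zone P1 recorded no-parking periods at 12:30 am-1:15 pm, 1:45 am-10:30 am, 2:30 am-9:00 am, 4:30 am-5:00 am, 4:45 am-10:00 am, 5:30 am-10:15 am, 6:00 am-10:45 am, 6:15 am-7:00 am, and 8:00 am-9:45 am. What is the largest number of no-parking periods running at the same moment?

7

Sweep endpoints in order; track running count of active intervals.
Peak of 7 reached at 6:15 am.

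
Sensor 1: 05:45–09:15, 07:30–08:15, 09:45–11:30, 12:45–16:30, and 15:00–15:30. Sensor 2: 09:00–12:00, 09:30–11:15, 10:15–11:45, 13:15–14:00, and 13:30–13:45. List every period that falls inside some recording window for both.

First set merges to 05:45–09:15, 09:45–11:30, 12:45–16:30.
Second set merges to 09:00–12:00, 13:15–14:00.
05:45–09:15 overlaps B on 09:00–09:15.
09:45–11:30 overlaps B on 09:45–11:30.
12:45–16:30 overlaps B on 13:15–14:00.

09:00–09:15, 09:45–11:30, 13:15–14:00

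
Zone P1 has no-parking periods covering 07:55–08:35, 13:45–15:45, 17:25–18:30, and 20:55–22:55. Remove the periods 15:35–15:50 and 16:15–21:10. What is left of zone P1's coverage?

07:55–08:35, 13:45–15:35, 21:10–22:55

07:55–08:35: nothing removed.
13:45–15:45 \ B = 13:45–15:35.
17:25–18:30: entirely removed.
20:55–22:55 \ B = 21:10–22:55.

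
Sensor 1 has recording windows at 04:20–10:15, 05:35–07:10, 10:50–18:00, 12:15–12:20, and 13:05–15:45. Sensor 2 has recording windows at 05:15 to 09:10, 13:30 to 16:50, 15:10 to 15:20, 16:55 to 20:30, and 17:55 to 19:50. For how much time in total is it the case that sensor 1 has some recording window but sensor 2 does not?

A, merged: 04:20–10:15, 10:50–18:00.
B, merged: 05:15–09:10, 13:30–16:50, 16:55–20:30.
A \ B = 04:20–05:15, 09:10–10:15, 10:50–13:30, 16:50–16:55.
Total: 55 min + 1 h 5 min + 2 h 40 min + 5 min = 4 h 45 min.

4 h 45 min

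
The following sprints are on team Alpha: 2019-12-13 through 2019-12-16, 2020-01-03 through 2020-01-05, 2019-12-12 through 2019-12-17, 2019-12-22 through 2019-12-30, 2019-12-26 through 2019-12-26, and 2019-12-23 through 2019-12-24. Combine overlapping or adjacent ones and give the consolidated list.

2019-12-12 through 2019-12-17, 2019-12-22 through 2019-12-30, 2020-01-03 through 2020-01-05

Sort by start: 2019-12-12 through 2019-12-17, 2019-12-13 through 2019-12-16, 2019-12-22 through 2019-12-30, 2019-12-23 through 2019-12-24, 2019-12-26 through 2019-12-26, 2020-01-03 through 2020-01-05.
2019-12-13 through 2019-12-16 overlaps/touches 2019-12-12 through 2019-12-17 → extend to 2019-12-12 through 2019-12-17.
2019-12-22 through 2019-12-30 is disjoint → start new block.
2019-12-23 through 2019-12-24 overlaps/touches 2019-12-22 through 2019-12-30 → extend to 2019-12-22 through 2019-12-30.
2019-12-26 through 2019-12-26 overlaps/touches 2019-12-22 through 2019-12-30 → extend to 2019-12-22 through 2019-12-30.
2020-01-03 through 2020-01-05 is disjoint → start new block.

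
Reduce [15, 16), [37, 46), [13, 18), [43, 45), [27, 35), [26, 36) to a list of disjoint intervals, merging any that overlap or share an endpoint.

[13, 18) ∪ [26, 36) ∪ [37, 46)

Sort by start: [13, 18), [15, 16), [26, 36), [27, 35), [37, 46), [43, 45).
[15, 16) overlaps/touches [13, 18) → extend to [13, 18).
[26, 36) is disjoint → start new block.
[27, 35) overlaps/touches [26, 36) → extend to [26, 36).
[37, 46) is disjoint → start new block.
[43, 45) overlaps/touches [37, 46) → extend to [37, 46).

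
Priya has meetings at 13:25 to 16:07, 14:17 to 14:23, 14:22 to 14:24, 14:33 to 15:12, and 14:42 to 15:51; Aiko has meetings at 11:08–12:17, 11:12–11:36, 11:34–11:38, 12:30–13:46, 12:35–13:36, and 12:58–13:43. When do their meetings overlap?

Merge the first list: 13:25–16:07.
Merge the second list: 11:08–12:17, 12:30–13:46.
13:25–16:07 overlaps B on 13:25–13:46.

13:25–13:46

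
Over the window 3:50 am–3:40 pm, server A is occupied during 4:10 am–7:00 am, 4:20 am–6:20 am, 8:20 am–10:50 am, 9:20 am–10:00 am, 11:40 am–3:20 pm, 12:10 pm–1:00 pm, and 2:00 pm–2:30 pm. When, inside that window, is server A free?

3:50 am-4:10 am, 7:00 am-8:20 am, 10:50 am-11:40 am, 3:20 pm-3:40 pm

The merged coverage is 4:10 am-7:00 am, 8:20 am-10:50 am, 11:40 am-3:20 pm.
Uncovered inside 3:50 am-3:40 pm: 3:50 am-4:10 am, 7:00 am-8:20 am, 10:50 am-11:40 am, 3:20 pm-3:40 pm.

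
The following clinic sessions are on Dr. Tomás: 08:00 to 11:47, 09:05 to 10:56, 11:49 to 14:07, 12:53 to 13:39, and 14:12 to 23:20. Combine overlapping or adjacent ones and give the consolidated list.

08:00–11:47, 11:49–14:07, 14:12–23:20

09:05–10:56 overlaps/touches 08:00–11:47 → extend to 08:00–11:47.
11:49–14:07 is disjoint → start new block.
12:53–13:39 overlaps/touches 11:49–14:07 → extend to 11:49–14:07.
14:12–23:20 is disjoint → start new block.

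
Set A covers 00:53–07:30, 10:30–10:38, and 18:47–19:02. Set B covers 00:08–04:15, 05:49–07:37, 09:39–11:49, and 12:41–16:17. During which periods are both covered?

00:53–04:15, 05:49–07:30, 10:30–10:38

00:53–07:30 meets the second set on 00:53–04:15, 05:49–07:30.
10:30–10:38 meets the second set on 10:30–10:38.
18:47–19:02: no overlap with the second set.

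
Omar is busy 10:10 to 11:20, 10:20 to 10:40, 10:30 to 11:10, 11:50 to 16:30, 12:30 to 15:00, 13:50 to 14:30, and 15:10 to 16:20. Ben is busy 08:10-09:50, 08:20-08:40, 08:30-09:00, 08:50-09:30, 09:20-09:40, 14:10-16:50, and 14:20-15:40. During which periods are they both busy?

Merge the first list: 10:10-11:20, 11:50-16:30.
Merge the second list: 08:10-09:50, 14:10-16:50.
10:10-11:20 falls entirely outside B.
11:50-16:30 overlaps B on 14:10-16:30.

14:10-16:30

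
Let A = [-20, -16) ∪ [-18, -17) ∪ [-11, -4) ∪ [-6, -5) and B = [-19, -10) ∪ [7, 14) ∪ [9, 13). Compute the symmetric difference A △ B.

[-20, -19) ∪ [-16, -11) ∪ [-10, -4) ∪ [7, 14)

First set merges to [-20, -16), [-11, -4).
Second set merges to [-19, -10), [7, 14).
Only in the first: [-20, -19), [-10, -4).
Only in the second: [-16, -11), [7, 14).
Together these are the periods covered by exactly one.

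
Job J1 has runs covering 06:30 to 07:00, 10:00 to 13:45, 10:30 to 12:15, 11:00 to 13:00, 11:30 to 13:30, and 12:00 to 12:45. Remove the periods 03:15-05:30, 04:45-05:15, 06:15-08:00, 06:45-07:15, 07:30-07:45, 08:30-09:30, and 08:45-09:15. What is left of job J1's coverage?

A, merged: 06:30-07:00, 10:00-13:45.
B, merged: 03:15-05:30, 06:15-08:00, 08:30-09:30.
06:30-07:00: entirely removed.
10:00-13:45: nothing removed.

10:00-13:45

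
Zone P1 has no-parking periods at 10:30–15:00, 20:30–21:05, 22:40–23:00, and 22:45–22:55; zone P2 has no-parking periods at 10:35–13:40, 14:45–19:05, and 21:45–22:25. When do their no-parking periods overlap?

A, merged: 10:30-15:00, 20:30-21:05, 22:40-23:00.
10:30-15:00 meets the second set on 10:35-13:40, 14:45-15:00.
20:30-21:05: no overlap with the second set.
22:40-23:00: no overlap with the second set.

10:35-13:40, 14:45-15:00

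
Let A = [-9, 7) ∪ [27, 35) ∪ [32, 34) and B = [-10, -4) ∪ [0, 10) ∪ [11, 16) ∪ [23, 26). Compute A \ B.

[-4, 0) ∪ [27, 35)

A, merged: [-9, 7), [27, 35).
[-9, 7) with B removed leaves [-4, 0).
[27, 35) is untouched.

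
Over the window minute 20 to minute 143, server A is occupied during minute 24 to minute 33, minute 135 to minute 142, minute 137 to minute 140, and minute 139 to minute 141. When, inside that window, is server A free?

minute 20 to minute 24, minute 33 to minute 135, minute 142 to minute 143

Covered (merged): minute 24 to minute 33, minute 135 to minute 142.
Complement within minute 20 to minute 143: minute 20 to minute 24, minute 33 to minute 135, minute 142 to minute 143.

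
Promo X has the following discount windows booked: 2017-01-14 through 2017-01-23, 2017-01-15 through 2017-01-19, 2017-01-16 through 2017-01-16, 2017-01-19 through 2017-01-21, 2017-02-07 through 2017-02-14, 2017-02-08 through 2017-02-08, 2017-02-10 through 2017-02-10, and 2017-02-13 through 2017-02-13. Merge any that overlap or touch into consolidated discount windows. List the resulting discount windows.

2017-01-15 through 2017-01-19 overlaps/touches 2017-01-14 through 2017-01-23 → extend to 2017-01-14 through 2017-01-23.
2017-01-16 through 2017-01-16 overlaps/touches 2017-01-14 through 2017-01-23 → extend to 2017-01-14 through 2017-01-23.
2017-01-19 through 2017-01-21 overlaps/touches 2017-01-14 through 2017-01-23 → extend to 2017-01-14 through 2017-01-23.
2017-02-07 through 2017-02-14 is disjoint → start new block.
2017-02-08 through 2017-02-08 overlaps/touches 2017-02-07 through 2017-02-14 → extend to 2017-02-07 through 2017-02-14.
2017-02-10 through 2017-02-10 overlaps/touches 2017-02-07 through 2017-02-14 → extend to 2017-02-07 through 2017-02-14.
2017-02-13 through 2017-02-13 overlaps/touches 2017-02-07 through 2017-02-14 → extend to 2017-02-07 through 2017-02-14.

2017-01-14 through 2017-01-23, 2017-02-07 through 2017-02-14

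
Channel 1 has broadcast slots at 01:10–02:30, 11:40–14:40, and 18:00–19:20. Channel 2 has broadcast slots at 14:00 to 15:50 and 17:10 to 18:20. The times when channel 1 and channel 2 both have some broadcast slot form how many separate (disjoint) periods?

A ∩ B = 14:00–14:40, 18:00–18:20.
That is 2 disjoint pieces.

2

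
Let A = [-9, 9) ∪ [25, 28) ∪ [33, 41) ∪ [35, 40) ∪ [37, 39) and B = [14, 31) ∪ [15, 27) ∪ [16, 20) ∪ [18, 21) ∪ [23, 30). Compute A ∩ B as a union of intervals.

[25, 28)

First set merges to [-9, 9), [25, 28), [33, 41).
Second set merges to [14, 31).
[-9, 9) meets no B interval.
[25, 28) ∩ B → [25, 28).
[33, 41) meets no B interval.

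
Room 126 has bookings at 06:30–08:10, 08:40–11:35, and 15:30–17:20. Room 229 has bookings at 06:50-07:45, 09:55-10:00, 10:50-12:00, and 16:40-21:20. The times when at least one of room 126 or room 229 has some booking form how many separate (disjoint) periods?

3

A ∪ B = 06:30–08:10, 08:40–12:00, 15:30–21:20.
That is 3 disjoint pieces.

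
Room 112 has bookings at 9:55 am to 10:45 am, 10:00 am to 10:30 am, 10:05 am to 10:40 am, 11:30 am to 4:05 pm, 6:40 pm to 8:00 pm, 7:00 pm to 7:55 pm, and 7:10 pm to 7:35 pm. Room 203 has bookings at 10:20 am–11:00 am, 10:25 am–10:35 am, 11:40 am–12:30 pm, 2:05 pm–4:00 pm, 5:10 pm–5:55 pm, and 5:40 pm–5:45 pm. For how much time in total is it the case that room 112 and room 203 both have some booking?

A, merged: 9:55 am–10:45 am, 11:30 am–4:05 pm, 6:40 pm–8:00 pm.
B, merged: 10:20 am–11:00 am, 11:40 am–12:30 pm, 2:05 pm–4:00 pm, 5:10 pm–5:55 pm.
A ∩ B = 10:20 am–10:45 am, 11:40 am–12:30 pm, 2:05 pm–4:00 pm.
Total: 25 min + 50 min + 1 h 55 min = 3 h 10 min.

3 h 10 min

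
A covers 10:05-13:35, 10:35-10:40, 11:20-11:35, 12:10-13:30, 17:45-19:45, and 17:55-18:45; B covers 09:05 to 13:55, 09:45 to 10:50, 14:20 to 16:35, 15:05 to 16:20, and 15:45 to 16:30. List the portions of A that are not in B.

First set merges to 10:05–13:35, 17:45–19:45.
Second set merges to 09:05–13:55, 14:20–16:35.
10:05–13:35: fully covered by B → removed.
17:45–19:45: no B overlap → unchanged.

17:45–19:45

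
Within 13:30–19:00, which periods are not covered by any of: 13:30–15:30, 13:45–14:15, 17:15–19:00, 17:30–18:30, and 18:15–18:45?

The merged coverage is 13:30-15:30, 17:15-19:00.
Gaps within 13:30-19:00: 15:30-17:15.

15:30-17:15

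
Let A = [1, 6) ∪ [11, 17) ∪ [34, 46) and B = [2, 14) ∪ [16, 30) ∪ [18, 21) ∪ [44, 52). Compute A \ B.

Second set merges to [2, 14), [16, 30), [44, 52).
[1, 6) minus B → [1, 2).
[11, 17) minus B → [14, 16).
[34, 46) minus B → [34, 44).

[1, 2) ∪ [14, 16) ∪ [34, 44)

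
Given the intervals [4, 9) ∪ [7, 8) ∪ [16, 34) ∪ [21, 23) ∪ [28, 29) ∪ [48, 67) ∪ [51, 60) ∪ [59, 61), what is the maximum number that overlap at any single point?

3

Sweep endpoints in order; track running count of active intervals.
Peak of 3 reached at 59.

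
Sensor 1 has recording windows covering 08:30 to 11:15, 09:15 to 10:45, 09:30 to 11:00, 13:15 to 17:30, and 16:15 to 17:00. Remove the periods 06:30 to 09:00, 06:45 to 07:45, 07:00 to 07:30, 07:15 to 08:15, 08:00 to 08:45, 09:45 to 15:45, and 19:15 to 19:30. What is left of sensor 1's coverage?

09:00–09:45, 15:45–17:30

Merge the first list: 08:30–11:15, 13:15–17:30.
Merge the second list: 06:30–09:00, 09:45–15:45, 19:15–19:30.
08:30–11:15 minus B → 09:00–09:45.
13:15–17:30 minus B → 15:45–17:30.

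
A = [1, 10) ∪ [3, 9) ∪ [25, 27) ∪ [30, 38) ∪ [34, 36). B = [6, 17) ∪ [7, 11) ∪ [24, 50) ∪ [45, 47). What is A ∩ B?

Merge the first list: [1, 10), [25, 27), [30, 38).
Merge the second list: [6, 17), [24, 50).
[1, 10) overlaps B on [6, 10).
[25, 27) overlaps B on [25, 27).
[30, 38) overlaps B on [30, 38).

[6, 10) ∪ [25, 27) ∪ [30, 38)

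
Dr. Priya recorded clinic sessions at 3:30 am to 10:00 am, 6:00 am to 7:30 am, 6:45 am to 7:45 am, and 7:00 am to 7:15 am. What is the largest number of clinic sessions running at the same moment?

4

At 7:00 am, 4 of the intervals are simultaneously active.
No point has more.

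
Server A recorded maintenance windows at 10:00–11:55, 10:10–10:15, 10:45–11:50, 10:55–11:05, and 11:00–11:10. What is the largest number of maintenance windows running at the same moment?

Sweep endpoints in order; track running count of active intervals.
Peak of 4 reached at 11:00.

4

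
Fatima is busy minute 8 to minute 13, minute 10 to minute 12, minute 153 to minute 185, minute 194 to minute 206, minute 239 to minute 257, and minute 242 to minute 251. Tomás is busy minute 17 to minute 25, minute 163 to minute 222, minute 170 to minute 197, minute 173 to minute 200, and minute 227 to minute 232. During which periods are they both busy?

A, merged: minute 8 to minute 13, minute 153 to minute 185, minute 194 to minute 206, minute 239 to minute 257.
B, merged: minute 17 to minute 25, minute 163 to minute 222, minute 227 to minute 232.
minute 8 to minute 13: no overlap with the second set.
minute 153 to minute 185 meets the second set on minute 163 to minute 185.
minute 194 to minute 206 meets the second set on minute 194 to minute 206.
minute 239 to minute 257: no overlap with the second set.

minute 163 to minute 185, minute 194 to minute 206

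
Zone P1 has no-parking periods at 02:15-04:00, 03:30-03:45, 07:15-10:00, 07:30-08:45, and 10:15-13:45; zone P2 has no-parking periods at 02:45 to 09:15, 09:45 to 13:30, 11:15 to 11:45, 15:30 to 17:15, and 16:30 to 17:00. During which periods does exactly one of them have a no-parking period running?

Merge the first list: 02:15–04:00, 07:15–10:00, 10:15–13:45.
Merge the second list: 02:45–09:15, 09:45–13:30, 15:30–17:15.
A but not B: 02:15–02:45, 09:15–09:45, 13:30–13:45.
B but not A: 04:00–07:15, 10:00–10:15, 15:30–17:15.
Combining gives A △ B.

02:15–02:45, 04:00–07:15, 09:15–09:45, 10:00–10:15, 13:30–13:45, 15:30–17:15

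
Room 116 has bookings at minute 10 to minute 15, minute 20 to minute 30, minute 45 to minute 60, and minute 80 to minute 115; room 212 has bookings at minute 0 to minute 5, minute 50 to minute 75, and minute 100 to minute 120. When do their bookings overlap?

minute 10 to minute 15 falls entirely outside B.
minute 20 to minute 30 falls entirely outside B.
minute 45 to minute 60 overlaps B on minute 50 to minute 60.
minute 80 to minute 115 overlaps B on minute 100 to minute 115.

minute 50 to minute 60, minute 100 to minute 115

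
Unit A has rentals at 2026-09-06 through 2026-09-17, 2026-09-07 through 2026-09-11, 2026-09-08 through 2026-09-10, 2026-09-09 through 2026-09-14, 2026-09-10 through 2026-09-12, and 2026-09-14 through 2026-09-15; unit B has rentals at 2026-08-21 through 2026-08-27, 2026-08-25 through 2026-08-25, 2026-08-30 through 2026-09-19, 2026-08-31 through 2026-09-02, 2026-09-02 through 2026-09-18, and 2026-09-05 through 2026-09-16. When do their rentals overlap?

2026-09-06 through 2026-09-17

First set merges to 2026-09-06 through 2026-09-17.
Second set merges to 2026-08-21 through 2026-08-27, 2026-08-30 through 2026-09-19.
2026-09-06 through 2026-09-17 meets the second set on 2026-09-06 through 2026-09-17.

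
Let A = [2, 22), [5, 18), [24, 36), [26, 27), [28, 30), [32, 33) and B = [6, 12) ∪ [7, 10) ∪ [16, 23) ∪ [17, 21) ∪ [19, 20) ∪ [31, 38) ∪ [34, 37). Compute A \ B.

Merge the first list: [2, 22), [24, 36).
Merge the second list: [6, 12), [16, 23), [31, 38).
[2, 22) \ B = [2, 6), [12, 16).
[24, 36) \ B = [24, 31).

[2, 6) ∪ [12, 16) ∪ [24, 31)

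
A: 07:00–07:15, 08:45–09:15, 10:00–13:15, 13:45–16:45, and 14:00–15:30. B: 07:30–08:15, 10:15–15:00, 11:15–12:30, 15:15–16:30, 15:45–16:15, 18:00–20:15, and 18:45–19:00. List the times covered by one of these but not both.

07:00-07:15, 07:30-08:15, 08:45-09:15, 10:00-10:15, 13:15-13:45, 15:00-15:15, 16:30-16:45, 18:00-20:15

A, merged: 07:00-07:15, 08:45-09:15, 10:00-13:15, 13:45-16:45.
B, merged: 07:30-08:15, 10:15-15:00, 15:15-16:30, 18:00-20:15.
A but not B: 07:00-07:15, 08:45-09:15, 10:00-10:15, 15:00-15:15, 16:30-16:45.
B but not A: 07:30-08:15, 13:15-13:45, 18:00-20:15.
Combining gives A △ B.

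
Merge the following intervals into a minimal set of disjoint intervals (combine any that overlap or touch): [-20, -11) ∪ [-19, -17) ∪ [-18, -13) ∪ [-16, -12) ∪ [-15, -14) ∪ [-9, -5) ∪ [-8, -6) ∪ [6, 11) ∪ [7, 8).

[-19, -17) overlaps/touches [-20, -11) → extend to [-20, -11).
[-18, -13) overlaps/touches [-20, -11) → extend to [-20, -11).
[-16, -12) overlaps/touches [-20, -11) → extend to [-20, -11).
[-15, -14) overlaps/touches [-20, -11) → extend to [-20, -11).
[-9, -5) is disjoint → start new block.
[-8, -6) overlaps/touches [-9, -5) → extend to [-9, -5).
[6, 11) is disjoint → start new block.
[7, 8) overlaps/touches [6, 11) → extend to [6, 11).

[-20, -11) ∪ [-9, -5) ∪ [6, 11)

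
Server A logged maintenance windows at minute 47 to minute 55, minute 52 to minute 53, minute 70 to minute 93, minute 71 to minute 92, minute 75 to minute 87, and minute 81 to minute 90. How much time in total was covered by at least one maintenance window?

31 minutes

Merged: minute 47 to minute 55, minute 70 to minute 93.
Lengths: 8 minutes + 23 minutes = 31 minutes.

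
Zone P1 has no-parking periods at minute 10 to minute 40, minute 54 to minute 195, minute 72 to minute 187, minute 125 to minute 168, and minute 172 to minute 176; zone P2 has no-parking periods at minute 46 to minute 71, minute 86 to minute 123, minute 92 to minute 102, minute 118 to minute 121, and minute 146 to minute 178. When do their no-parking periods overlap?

Merge the first list: minute 10 to minute 40, minute 54 to minute 195.
Merge the second list: minute 46 to minute 71, minute 86 to minute 123, minute 146 to minute 178.
minute 10 to minute 40 meets no B interval.
minute 54 to minute 195 ∩ B → minute 54 to minute 71, minute 86 to minute 123, minute 146 to minute 178.

minute 54 to minute 71, minute 86 to minute 123, minute 146 to minute 178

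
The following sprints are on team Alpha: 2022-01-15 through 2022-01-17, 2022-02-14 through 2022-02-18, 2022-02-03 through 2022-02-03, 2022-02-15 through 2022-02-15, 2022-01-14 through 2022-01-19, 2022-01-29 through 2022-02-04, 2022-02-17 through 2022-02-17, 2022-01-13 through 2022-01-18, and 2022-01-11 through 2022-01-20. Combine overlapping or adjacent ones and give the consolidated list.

2022-01-11 through 2022-01-20, 2022-01-29 through 2022-02-04, 2022-02-14 through 2022-02-18

Sort by start: 2022-01-11 through 2022-01-20, 2022-01-13 through 2022-01-18, 2022-01-14 through 2022-01-19, 2022-01-15 through 2022-01-17, 2022-01-29 through 2022-02-04, 2022-02-03 through 2022-02-03, 2022-02-14 through 2022-02-18, 2022-02-15 through 2022-02-15, 2022-02-17 through 2022-02-17.
2022-01-13 through 2022-01-18 overlaps/touches 2022-01-11 through 2022-01-20 → extend to 2022-01-11 through 2022-01-20.
2022-01-14 through 2022-01-19 overlaps/touches 2022-01-11 through 2022-01-20 → extend to 2022-01-11 through 2022-01-20.
2022-01-15 through 2022-01-17 overlaps/touches 2022-01-11 through 2022-01-20 → extend to 2022-01-11 through 2022-01-20.
2022-01-29 through 2022-02-04 is disjoint → start new block.
2022-02-03 through 2022-02-03 overlaps/touches 2022-01-29 through 2022-02-04 → extend to 2022-01-29 through 2022-02-04.
2022-02-14 through 2022-02-18 is disjoint → start new block.
2022-02-15 through 2022-02-15 overlaps/touches 2022-02-14 through 2022-02-18 → extend to 2022-02-14 through 2022-02-18.
2022-02-17 through 2022-02-17 overlaps/touches 2022-02-14 through 2022-02-18 → extend to 2022-02-14 through 2022-02-18.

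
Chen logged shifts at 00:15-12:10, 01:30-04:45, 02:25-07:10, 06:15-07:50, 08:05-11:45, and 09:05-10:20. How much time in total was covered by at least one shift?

Merged: 00:15–12:10.
Length: 11 h 55 min.

11 h 55 min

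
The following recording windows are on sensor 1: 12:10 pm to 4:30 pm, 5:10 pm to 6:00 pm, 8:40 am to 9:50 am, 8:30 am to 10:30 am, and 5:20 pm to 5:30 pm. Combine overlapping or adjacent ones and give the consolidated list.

Sort by start: 8:30 am–10:30 am, 8:40 am–9:50 am, 12:10 pm–4:30 pm, 5:10 pm–6:00 pm, 5:20 pm–5:30 pm.
8:40 am–9:50 am overlaps/touches 8:30 am–10:30 am → extend to 8:30 am–10:30 am.
12:10 pm–4:30 pm is disjoint → start new block.
5:10 pm–6:00 pm is disjoint → start new block.
5:20 pm–5:30 pm overlaps/touches 5:10 pm–6:00 pm → extend to 5:10 pm–6:00 pm.

8:30 am–10:30 am, 12:10 pm–4:30 pm, 5:10 pm–6:00 pm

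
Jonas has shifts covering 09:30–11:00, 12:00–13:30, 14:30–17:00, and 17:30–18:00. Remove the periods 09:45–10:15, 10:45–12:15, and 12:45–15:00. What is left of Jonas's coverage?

09:30-09:45, 10:15-10:45, 12:15-12:45, 15:00-17:00, 17:30-18:00

09:30-11:00 minus B → 09:30-09:45, 10:15-10:45.
12:00-13:30 minus B → 12:15-12:45.
14:30-17:00 minus B → 15:00-17:00.
17:30-18:00: no B overlap → unchanged.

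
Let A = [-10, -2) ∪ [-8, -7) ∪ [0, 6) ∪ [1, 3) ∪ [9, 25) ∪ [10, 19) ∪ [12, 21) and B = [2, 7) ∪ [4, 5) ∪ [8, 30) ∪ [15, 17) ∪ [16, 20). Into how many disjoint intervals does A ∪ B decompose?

3

A, merged: [-10, -2), [0, 6), [9, 25).
B, merged: [2, 7), [8, 30).
A ∪ B = [-10, -2), [0, 7), [8, 30).
That is 3 disjoint pieces.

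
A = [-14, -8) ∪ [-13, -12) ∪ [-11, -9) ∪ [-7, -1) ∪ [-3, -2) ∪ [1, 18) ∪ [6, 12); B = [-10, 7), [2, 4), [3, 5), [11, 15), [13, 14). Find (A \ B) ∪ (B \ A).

[-14, -10) ∪ [-8, -7) ∪ [-1, 1) ∪ [7, 11) ∪ [15, 18)

Merge the first list: [-14, -8), [-7, -1), [1, 18).
Merge the second list: [-10, 7), [11, 15).
A \ B = [-14, -10), [7, 11), [15, 18).
B \ A = [-8, -7), [-1, 1).
Union of the two gives the symmetric difference.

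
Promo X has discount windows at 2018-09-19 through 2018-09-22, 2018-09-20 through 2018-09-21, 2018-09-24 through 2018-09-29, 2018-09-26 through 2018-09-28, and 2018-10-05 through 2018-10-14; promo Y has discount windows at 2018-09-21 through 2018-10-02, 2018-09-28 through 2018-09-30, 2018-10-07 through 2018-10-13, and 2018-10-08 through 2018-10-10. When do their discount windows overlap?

First set merges to 2018-09-19 through 2018-09-22, 2018-09-24 through 2018-09-29, 2018-10-05 through 2018-10-14.
Second set merges to 2018-09-21 through 2018-10-02, 2018-10-07 through 2018-10-13.
2018-09-19 through 2018-09-22 ∩ B → 2018-09-21 through 2018-09-22.
2018-09-24 through 2018-09-29 ∩ B → 2018-09-24 through 2018-09-29.
2018-10-05 through 2018-10-14 ∩ B → 2018-10-07 through 2018-10-13.

2018-09-21 through 2018-09-22, 2018-09-24 through 2018-09-29, 2018-10-07 through 2018-10-13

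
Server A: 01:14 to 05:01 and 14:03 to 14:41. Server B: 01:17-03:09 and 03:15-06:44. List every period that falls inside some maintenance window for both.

01:17–03:09, 03:15–05:01

01:14–05:01 overlaps B on 01:17–03:09, 03:15–05:01.
14:03–14:41 falls entirely outside B.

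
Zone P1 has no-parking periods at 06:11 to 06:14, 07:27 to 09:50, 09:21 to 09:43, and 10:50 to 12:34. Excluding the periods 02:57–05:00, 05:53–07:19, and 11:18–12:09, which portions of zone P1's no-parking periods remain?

07:27–09:50, 10:50–11:18, 12:09–12:34

Merge the first list: 06:11–06:14, 07:27–09:50, 10:50–12:34.
06:11–06:14: fully covered by B → removed.
07:27–09:50: no B overlap → unchanged.
10:50–12:34 minus B → 10:50–11:18, 12:09–12:34.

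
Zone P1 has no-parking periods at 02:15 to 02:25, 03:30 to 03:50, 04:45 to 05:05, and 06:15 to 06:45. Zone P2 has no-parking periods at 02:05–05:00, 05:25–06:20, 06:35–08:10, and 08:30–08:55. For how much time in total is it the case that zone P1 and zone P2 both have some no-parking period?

A ∩ B = 02:15-02:25, 03:30-03:50, 04:45-05:00, 06:15-06:20, 06:35-06:45.
Total: 10 min + 20 min + 15 min + 5 min + 10 min = 1 h.

1 h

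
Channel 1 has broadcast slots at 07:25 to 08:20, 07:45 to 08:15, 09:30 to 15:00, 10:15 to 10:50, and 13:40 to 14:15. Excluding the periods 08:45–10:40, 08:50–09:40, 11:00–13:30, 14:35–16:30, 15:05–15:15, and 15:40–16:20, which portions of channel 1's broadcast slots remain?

07:25–08:20, 10:40–11:00, 13:30–14:35

First set merges to 07:25–08:20, 09:30–15:00.
Second set merges to 08:45–10:40, 11:00–13:30, 14:35–16:30.
07:25–08:20: no B overlap → unchanged.
09:30–15:00 minus B → 10:40–11:00, 13:30–14:35.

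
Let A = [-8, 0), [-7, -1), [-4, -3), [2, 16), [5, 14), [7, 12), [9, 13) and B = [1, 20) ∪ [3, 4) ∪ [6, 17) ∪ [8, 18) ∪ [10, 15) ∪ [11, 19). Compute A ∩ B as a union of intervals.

Merge the first list: [-8, 0), [2, 16).
Merge the second list: [1, 20).
[-8, 0): no overlap with the second set.
[2, 16) meets the second set on [2, 16).

[2, 16)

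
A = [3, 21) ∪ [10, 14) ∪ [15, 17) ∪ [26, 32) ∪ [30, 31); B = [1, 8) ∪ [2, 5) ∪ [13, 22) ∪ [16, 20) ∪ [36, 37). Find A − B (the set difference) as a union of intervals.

[8, 13) ∪ [26, 32)

Merge the first list: [3, 21), [26, 32).
Merge the second list: [1, 8), [13, 22), [36, 37).
[3, 21) \ B = [8, 13).
[26, 32): nothing removed.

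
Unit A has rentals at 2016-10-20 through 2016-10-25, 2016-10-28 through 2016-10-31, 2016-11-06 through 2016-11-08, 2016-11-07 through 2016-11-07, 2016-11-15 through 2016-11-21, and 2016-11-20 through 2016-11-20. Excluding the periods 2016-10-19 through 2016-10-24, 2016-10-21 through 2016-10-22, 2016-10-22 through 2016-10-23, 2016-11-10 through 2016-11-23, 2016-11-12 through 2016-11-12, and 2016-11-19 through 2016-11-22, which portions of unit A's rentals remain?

A, merged: 2016-10-20 through 2016-10-25, 2016-10-28 through 2016-10-31, 2016-11-06 through 2016-11-08, 2016-11-15 through 2016-11-21.
B, merged: 2016-10-19 through 2016-10-24, 2016-11-10 through 2016-11-23.
2016-10-20 through 2016-10-25 \ B = 2016-10-25 through 2016-10-25.
2016-10-28 through 2016-10-31: nothing removed.
2016-11-06 through 2016-11-08: nothing removed.
2016-11-15 through 2016-11-21: entirely removed.

2016-10-25 through 2016-10-25, 2016-10-28 through 2016-10-31, 2016-11-06 through 2016-11-08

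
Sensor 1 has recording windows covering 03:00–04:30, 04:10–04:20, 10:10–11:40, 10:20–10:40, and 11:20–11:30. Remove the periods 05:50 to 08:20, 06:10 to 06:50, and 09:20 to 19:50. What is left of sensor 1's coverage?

A, merged: 03:00-04:30, 10:10-11:40.
B, merged: 05:50-08:20, 09:20-19:50.
03:00-04:30: no B overlap → unchanged.
10:10-11:40: fully covered by B → removed.

03:00-04:30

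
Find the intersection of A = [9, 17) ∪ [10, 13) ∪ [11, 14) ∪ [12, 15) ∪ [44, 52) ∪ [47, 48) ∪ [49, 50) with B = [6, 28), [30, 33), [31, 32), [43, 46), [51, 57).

A, merged: [9, 17), [44, 52).
B, merged: [6, 28), [30, 33), [43, 46), [51, 57).
[9, 17) ∩ B → [9, 17).
[44, 52) ∩ B → [44, 46), [51, 52).

[9, 17) ∪ [44, 46) ∪ [51, 52)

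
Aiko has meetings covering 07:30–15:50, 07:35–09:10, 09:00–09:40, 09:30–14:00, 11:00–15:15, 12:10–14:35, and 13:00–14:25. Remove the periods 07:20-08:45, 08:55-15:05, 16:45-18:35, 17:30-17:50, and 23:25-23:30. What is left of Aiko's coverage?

Merge the first list: 07:30–15:50.
Merge the second list: 07:20–08:45, 08:55–15:05, 16:45–18:35, 23:25–23:30.
07:30–15:50 minus B → 08:45–08:55, 15:05–15:50.

08:45–08:55, 15:05–15:50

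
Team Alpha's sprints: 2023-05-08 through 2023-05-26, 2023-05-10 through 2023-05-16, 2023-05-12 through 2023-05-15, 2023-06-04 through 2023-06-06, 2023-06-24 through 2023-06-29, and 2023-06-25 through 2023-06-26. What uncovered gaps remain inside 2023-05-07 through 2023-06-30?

2023-05-07 through 2023-05-07, 2023-05-27 through 2023-06-03, 2023-06-07 through 2023-06-23, 2023-06-30 through 2023-06-30

Covered (merged): 2023-05-08 through 2023-05-26, 2023-06-04 through 2023-06-06, 2023-06-24 through 2023-06-29.
Complement within 2023-05-07 through 2023-06-30: 2023-05-07 through 2023-05-07, 2023-05-27 through 2023-06-03, 2023-06-07 through 2023-06-23, 2023-06-30 through 2023-06-30.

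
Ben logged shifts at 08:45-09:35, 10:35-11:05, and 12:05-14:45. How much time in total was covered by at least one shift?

4 h

Merged: 08:45-09:35, 10:35-11:05, 12:05-14:45.
Lengths: 50 min + 30 min + 2 h 40 min = 4 h.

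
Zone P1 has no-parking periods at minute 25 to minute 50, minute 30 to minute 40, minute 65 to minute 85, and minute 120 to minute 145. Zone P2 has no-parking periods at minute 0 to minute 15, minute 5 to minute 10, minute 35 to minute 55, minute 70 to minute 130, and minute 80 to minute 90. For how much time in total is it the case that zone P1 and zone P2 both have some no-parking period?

A, merged: minute 25 to minute 50, minute 65 to minute 85, minute 120 to minute 145.
B, merged: minute 0 to minute 15, minute 35 to minute 55, minute 70 to minute 130.
A ∩ B = minute 35 to minute 50, minute 70 to minute 85, minute 120 to minute 130.
Total: 15 minutes + 15 minutes + 10 minutes = 40 minutes.

40 minutes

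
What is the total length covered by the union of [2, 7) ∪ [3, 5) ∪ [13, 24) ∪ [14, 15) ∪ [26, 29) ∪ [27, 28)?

Merged: [2, 7), [13, 24), [26, 29).
Lengths: 5 + 11 + 3 = 19.

19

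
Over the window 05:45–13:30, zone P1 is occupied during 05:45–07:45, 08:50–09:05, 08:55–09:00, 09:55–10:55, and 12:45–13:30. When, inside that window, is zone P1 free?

07:45-08:50, 09:05-09:55, 10:55-12:45

Covered (merged): 05:45-07:45, 08:50-09:05, 09:55-10:55, 12:45-13:30.
Complement within 05:45-13:30: 07:45-08:50, 09:05-09:55, 10:55-12:45.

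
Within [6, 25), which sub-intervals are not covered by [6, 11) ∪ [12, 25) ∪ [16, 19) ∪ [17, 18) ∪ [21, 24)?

[11, 12)

After merging, the occupied span is [6, 11), [12, 25).
Complement within [6, 25): [11, 12).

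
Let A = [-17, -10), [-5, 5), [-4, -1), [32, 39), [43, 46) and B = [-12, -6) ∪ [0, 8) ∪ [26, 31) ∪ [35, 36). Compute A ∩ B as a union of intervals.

Merge the first list: [-17, -10), [-5, 5), [32, 39), [43, 46).
[-17, -10) meets the second set on [-12, -10).
[-5, 5) meets the second set on [0, 5).
[32, 39) meets the second set on [35, 36).
[43, 46): no overlap with the second set.

[-12, -10) ∪ [0, 5) ∪ [35, 36)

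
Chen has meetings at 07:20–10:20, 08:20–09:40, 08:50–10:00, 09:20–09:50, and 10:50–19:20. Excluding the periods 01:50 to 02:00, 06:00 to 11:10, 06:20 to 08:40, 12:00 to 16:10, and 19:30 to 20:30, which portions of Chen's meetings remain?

11:10–12:00, 16:10–19:20

A, merged: 07:20–10:20, 10:50–19:20.
B, merged: 01:50–02:00, 06:00–11:10, 12:00–16:10, 19:30–20:30.
07:20–10:20: entirely removed.
10:50–19:20 \ B = 11:10–12:00, 16:10–19:20.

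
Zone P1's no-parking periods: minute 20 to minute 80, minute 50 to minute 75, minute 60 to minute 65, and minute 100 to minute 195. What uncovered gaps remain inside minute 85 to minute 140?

minute 85 to minute 100

The merged coverage is minute 20 to minute 80, minute 100 to minute 195.
Gaps within minute 85 to minute 140: minute 85 to minute 100.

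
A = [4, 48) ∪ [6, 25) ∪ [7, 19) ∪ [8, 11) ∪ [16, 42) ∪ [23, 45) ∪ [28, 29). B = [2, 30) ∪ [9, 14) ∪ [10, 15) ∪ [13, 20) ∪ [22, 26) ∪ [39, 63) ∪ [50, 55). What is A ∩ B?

[4, 30) ∪ [39, 48)

First set merges to [4, 48).
Second set merges to [2, 30), [39, 63).
[4, 48) overlaps B on [4, 30), [39, 48).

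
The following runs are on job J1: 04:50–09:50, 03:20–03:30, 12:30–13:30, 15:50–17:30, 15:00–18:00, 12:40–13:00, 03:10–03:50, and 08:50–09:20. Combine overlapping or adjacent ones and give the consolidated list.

Sort by start: 03:10–03:50, 03:20–03:30, 04:50–09:50, 08:50–09:20, 12:30–13:30, 12:40–13:00, 15:00–18:00, 15:50–17:30.
03:20–03:30 overlaps/touches 03:10–03:50 → extend to 03:10–03:50.
04:50–09:50 is disjoint → start new block.
08:50–09:20 overlaps/touches 04:50–09:50 → extend to 04:50–09:50.
12:30–13:30 is disjoint → start new block.
12:40–13:00 overlaps/touches 12:30–13:30 → extend to 12:30–13:30.
15:00–18:00 is disjoint → start new block.
15:50–17:30 overlaps/touches 15:00–18:00 → extend to 15:00–18:00.

03:10–03:50, 04:50–09:50, 12:30–13:30, 15:00–18:00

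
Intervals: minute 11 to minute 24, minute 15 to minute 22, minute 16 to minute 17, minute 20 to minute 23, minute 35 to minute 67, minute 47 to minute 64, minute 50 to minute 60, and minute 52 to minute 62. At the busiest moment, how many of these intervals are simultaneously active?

At minute 52, 4 of the intervals are simultaneously active.
No point has more.

4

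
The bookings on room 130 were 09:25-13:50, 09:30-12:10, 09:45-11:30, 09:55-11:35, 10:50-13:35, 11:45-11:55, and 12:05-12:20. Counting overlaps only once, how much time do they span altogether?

4 h 25 min

Merged: 09:25–13:50.
Length: 4 h 25 min.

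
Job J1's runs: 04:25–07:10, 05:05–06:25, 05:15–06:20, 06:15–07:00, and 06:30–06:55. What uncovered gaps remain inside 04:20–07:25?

04:20–04:25, 07:10–07:25

After merging, the occupied span is 04:25–07:10.
Complement within 04:20–07:25: 04:20–04:25, 07:10–07:25.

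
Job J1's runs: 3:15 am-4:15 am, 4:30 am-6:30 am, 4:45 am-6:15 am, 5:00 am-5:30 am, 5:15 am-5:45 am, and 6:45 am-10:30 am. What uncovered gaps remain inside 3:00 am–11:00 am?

Covered (merged): 3:15 am–4:15 am, 4:30 am–6:30 am, 6:45 am–10:30 am.
Complement within 3:00 am–11:00 am: 3:00 am–3:15 am, 4:15 am–4:30 am, 6:30 am–6:45 am, 10:30 am–11:00 am.

3:00 am–3:15 am, 4:15 am–4:30 am, 6:30 am–6:45 am, 10:30 am–11:00 am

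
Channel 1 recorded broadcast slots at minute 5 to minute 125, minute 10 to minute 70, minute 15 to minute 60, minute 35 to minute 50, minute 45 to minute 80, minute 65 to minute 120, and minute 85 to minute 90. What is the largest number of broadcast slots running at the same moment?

At minute 45, 5 of the intervals are simultaneously active.
No point has more.

5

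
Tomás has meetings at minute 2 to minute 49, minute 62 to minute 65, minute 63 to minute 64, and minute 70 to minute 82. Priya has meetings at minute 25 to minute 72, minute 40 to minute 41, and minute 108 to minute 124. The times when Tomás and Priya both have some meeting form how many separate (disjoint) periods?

Merge the first list: minute 2 to minute 49, minute 62 to minute 65, minute 70 to minute 82.
Merge the second list: minute 25 to minute 72, minute 108 to minute 124.
A ∩ B = minute 25 to minute 49, minute 62 to minute 65, minute 70 to minute 72.
That is 3 disjoint pieces.

3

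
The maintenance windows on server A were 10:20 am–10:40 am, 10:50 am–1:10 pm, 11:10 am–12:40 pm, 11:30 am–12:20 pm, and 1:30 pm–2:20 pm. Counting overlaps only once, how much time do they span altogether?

3 h 30 min

Merged: 10:20 am–10:40 am, 10:50 am–1:10 pm, 1:30 pm–2:20 pm.
Lengths: 20 min + 2 h 20 min + 50 min = 3 h 30 min.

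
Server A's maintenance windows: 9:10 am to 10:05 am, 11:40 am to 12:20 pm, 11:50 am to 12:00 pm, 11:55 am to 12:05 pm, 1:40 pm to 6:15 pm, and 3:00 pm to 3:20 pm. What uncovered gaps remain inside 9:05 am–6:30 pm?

9:05 am–9:10 am, 10:05 am–11:40 am, 12:20 pm–1:40 pm, 6:15 pm–6:30 pm

The merged coverage is 9:10 am–10:05 am, 11:40 am–12:20 pm, 1:40 pm–6:15 pm.
Complement within 9:05 am–6:30 pm: 9:05 am–9:10 am, 10:05 am–11:40 am, 12:20 pm–1:40 pm, 6:15 pm–6:30 pm.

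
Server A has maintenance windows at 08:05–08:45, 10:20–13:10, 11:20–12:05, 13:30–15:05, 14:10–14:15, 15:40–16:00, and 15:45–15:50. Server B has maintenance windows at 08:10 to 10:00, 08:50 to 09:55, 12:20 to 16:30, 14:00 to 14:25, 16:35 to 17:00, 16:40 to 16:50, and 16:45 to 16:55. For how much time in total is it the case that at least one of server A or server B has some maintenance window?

8 h 30 min

A, merged: 08:05–08:45, 10:20–13:10, 13:30–15:05, 15:40–16:00.
B, merged: 08:10–10:00, 12:20–16:30, 16:35–17:00.
A ∪ B = 08:05–10:00, 10:20–16:30, 16:35–17:00.
Total: 1 h 55 min + 6 h 10 min + 25 min = 8 h 30 min.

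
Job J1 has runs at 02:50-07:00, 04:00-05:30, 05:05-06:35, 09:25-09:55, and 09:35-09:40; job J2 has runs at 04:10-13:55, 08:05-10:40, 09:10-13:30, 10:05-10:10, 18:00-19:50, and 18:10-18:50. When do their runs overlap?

First set merges to 02:50–07:00, 09:25–09:55.
Second set merges to 04:10–13:55, 18:00–19:50.
02:50–07:00 meets the second set on 04:10–07:00.
09:25–09:55 meets the second set on 09:25–09:55.

04:10–07:00, 09:25–09:55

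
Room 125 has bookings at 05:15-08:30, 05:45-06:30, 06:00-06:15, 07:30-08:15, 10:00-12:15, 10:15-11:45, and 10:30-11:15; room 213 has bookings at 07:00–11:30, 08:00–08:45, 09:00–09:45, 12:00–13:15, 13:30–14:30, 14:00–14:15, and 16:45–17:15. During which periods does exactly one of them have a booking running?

First set merges to 05:15–08:30, 10:00–12:15.
Second set merges to 07:00–11:30, 12:00–13:15, 13:30–14:30, 16:45–17:15.
A \ B = 05:15–07:00, 11:30–12:00.
B \ A = 08:30–10:00, 12:15–13:15, 13:30–14:30, 16:45–17:15.
Union of the two gives the symmetric difference.

05:15–07:00, 08:30–10:00, 11:30–12:00, 12:15–13:15, 13:30–14:30, 16:45–17:15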